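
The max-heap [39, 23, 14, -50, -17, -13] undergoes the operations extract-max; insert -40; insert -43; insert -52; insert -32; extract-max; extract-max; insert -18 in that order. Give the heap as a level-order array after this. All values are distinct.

[-13, -17, -40, -18, -52, -50, -43, -32]

extract-max → returns 39:
  remove root 39; move last element -13 to root → [-13, 23, 14, -50, -17]
  -13 vs larger child 23 at index 1, swap → [23, -13, 14, -50, -17]
insert -40:
  append -40 at index 5 → [23, -13, 14, -50, -17, -40] (no swap needed)
insert -43:
  append -43 at index 6 → [23, -13, 14, -50, -17, -40, -43] (no swap needed)
insert -52:
  append -52 at index 7 → [23, -13, 14, -50, -17, -40, -43, -52] (no swap needed)
insert -32:
  append -32 at index 8 → [23, -13, 14, -50, -17, -40, -43, -52, -32]
  -32 > parent -50 at index 3, swap → [23, -13, 14, -32, -17, -40, -43, -52, -50]
extract-max → returns 23:
  remove root 23; move last element -50 to root → [-50, -13, 14, -32, -17, -40, -43, -52]
  -50 vs larger child 14 at index 2, swap → [14, -13, -50, -32, -17, -40, -43, -52]
  -50 vs larger child -40 at index 5, swap → [14, -13, -40, -32, -17, -50, -43, -52]
extract-max → returns 14:
  remove root 14; move last element -52 to root → [-52, -13, -40, -32, -17, -50, -43]
  -52 vs larger child -13 at index 1, swap → [-13, -52, -40, -32, -17, -50, -43]
  -52 vs larger child -17 at index 4, swap → [-13, -17, -40, -32, -52, -50, -43]
insert -18:
  append -18 at index 7 → [-13, -17, -40, -32, -52, -50, -43, -18]
  -18 > parent -32 at index 3, swap → [-13, -17, -40, -18, -52, -50, -43, -32]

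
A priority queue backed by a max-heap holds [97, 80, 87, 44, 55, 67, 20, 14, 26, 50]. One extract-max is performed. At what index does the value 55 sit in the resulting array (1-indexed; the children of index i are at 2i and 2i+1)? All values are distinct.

5

remove root 97; move last element 50 to root → [50, 80, 87, 44, 55, 67, 20, 14, 26]
50 vs larger child 87 at index 3, swap → [87, 80, 50, 44, 55, 67, 20, 14, 26]
50 vs larger child 67 at index 6, swap → [87, 80, 67, 44, 55, 50, 20, 14, 26]
resulting array: [87, 80, 67, 44, 55, 50, 20, 14, 26]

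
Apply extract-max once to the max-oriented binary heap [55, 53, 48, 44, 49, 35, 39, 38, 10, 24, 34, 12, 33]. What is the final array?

remove root 55; move last element 33 to root → [33, 53, 48, 44, 49, 35, 39, 38, 10, 24, 34, 12]
33 vs larger child 53 at index 1, swap → [53, 33, 48, 44, 49, 35, 39, 38, 10, 24, 34, 12]
33 vs larger child 49 at index 4, swap → [53, 49, 48, 44, 33, 35, 39, 38, 10, 24, 34, 12]
33 vs larger child 34 at index 10, swap → [53, 49, 48, 44, 34, 35, 39, 38, 10, 24, 33, 12]

[53, 49, 48, 44, 34, 35, 39, 38, 10, 24, 33, 12]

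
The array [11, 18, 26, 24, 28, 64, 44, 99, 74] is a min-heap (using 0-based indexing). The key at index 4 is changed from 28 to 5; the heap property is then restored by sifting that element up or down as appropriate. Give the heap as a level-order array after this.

[5, 11, 26, 24, 18, 64, 44, 99, 74]

set index 4 from 28 to 5 → [11, 18, 26, 24, 5, 64, 44, 99, 74]
5 < parent 18 at index 1, swap → [11, 5, 26, 24, 18, 64, 44, 99, 74]
5 < parent 11 at index 0, swap → [5, 11, 26, 24, 18, 64, 44, 99, 74]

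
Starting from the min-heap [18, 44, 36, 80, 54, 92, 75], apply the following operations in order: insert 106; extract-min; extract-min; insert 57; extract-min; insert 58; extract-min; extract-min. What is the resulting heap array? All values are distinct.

[58, 75, 92, 80, 106]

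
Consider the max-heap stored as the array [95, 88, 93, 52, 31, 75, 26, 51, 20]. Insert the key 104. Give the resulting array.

[104, 95, 93, 52, 88, 75, 26, 51, 20, 31]

append 104 at index 9 → [95, 88, 93, 52, 31, 75, 26, 51, 20, 104]
104 > parent 31 at index 4, swap → [95, 88, 93, 52, 104, 75, 26, 51, 20, 31]
104 > parent 88 at index 1, swap → [95, 104, 93, 52, 88, 75, 26, 51, 20, 31]
104 > parent 95 at index 0, swap → [104, 95, 93, 52, 88, 75, 26, 51, 20, 31]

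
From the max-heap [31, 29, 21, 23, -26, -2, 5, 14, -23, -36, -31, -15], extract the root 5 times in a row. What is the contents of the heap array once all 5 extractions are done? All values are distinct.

extract-max #1 returns 31:
  remove root 31; move last element -15 to root → [-15, 29, 21, 23, -26, -2, 5, 14, -23, -36, -31]
  -15 vs larger child 29 at index 1, swap → [29, -15, 21, 23, -26, -2, 5, 14, -23, -36, -31]
  -15 vs larger child 23 at index 3, swap → [29, 23, 21, -15, -26, -2, 5, 14, -23, -36, -31]
  -15 vs larger child 14 at index 7, swap → [29, 23, 21, 14, -26, -2, 5, -15, -23, -36, -31]
extract-max #2 returns 29:
  remove root 29; move last element -31 to root → [-31, 23, 21, 14, -26, -2, 5, -15, -23, -36]
  -31 vs larger child 23 at index 1, swap → [23, -31, 21, 14, -26, -2, 5, -15, -23, -36]
  -31 vs larger child 14 at index 3, swap → [23, 14, 21, -31, -26, -2, 5, -15, -23, -36]
  -31 vs larger child -15 at index 7, swap → [23, 14, 21, -15, -26, -2, 5, -31, -23, -36]
extract-max #3 returns 23:
  remove root 23; move last element -36 to root → [-36, 14, 21, -15, -26, -2, 5, -31, -23]
  -36 vs larger child 21 at index 2, swap → [21, 14, -36, -15, -26, -2, 5, -31, -23]
  -36 vs larger child 5 at index 6, swap → [21, 14, 5, -15, -26, -2, -36, -31, -23]
extract-max #4 returns 21:
  remove root 21; move last element -23 to root → [-23, 14, 5, -15, -26, -2, -36, -31]
  -23 vs larger child 14 at index 1, swap → [14, -23, 5, -15, -26, -2, -36, -31]
  -23 vs larger child -15 at index 3, swap → [14, -15, 5, -23, -26, -2, -36, -31]
extract-max #5 returns 14:
  remove root 14; move last element -31 to root → [-31, -15, 5, -23, -26, -2, -36]
  -31 vs larger child 5 at index 2, swap → [5, -15, -31, -23, -26, -2, -36]
  -31 vs larger child -2 at index 5, swap → [5, -15, -2, -23, -26, -31, -36]

[5, -15, -2, -23, -26, -31, -36]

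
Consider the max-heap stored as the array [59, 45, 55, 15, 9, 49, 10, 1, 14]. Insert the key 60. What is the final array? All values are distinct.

[60, 59, 55, 15, 45, 49, 10, 1, 14, 9]

append 60 at index 9 → [59, 45, 55, 15, 9, 49, 10, 1, 14, 60]
60 > parent 9 at index 4, swap → [59, 45, 55, 15, 60, 49, 10, 1, 14, 9]
60 > parent 45 at index 1, swap → [59, 60, 55, 15, 45, 49, 10, 1, 14, 9]
60 > parent 59 at index 0, swap → [60, 59, 55, 15, 45, 49, 10, 1, 14, 9]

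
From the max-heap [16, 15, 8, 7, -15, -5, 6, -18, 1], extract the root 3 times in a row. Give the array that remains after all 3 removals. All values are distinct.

[7, 1, 6, -18, -15, -5]

extract-max #1 returns 16:
  remove root 16; move last element 1 to root → [1, 15, 8, 7, -15, -5, 6, -18]
  1 vs larger child 15 at index 1, swap → [15, 1, 8, 7, -15, -5, 6, -18]
  1 vs larger child 7 at index 3, swap → [15, 7, 8, 1, -15, -5, 6, -18]
extract-max #2 returns 15:
  remove root 15; move last element -18 to root → [-18, 7, 8, 1, -15, -5, 6]
  -18 vs larger child 8 at index 2, swap → [8, 7, -18, 1, -15, -5, 6]
  -18 vs larger child 6 at index 6, swap → [8, 7, 6, 1, -15, -5, -18]
extract-max #3 returns 8:
  remove root 8; move last element -18 to root → [-18, 7, 6, 1, -15, -5]
  -18 vs larger child 7 at index 1, swap → [7, -18, 6, 1, -15, -5]
  -18 vs larger child 1 at index 3, swap → [7, 1, 6, -18, -15, -5]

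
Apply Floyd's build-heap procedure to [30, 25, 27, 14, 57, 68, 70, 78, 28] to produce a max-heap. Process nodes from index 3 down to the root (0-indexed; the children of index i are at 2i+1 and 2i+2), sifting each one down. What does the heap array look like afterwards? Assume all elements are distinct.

sift down from index 3:
  14 vs larger child 78 at index 7, swap → [30, 25, 27, 78, 57, 68, 70, 14, 28]
sift down from index 2:
  27 vs larger child 70 at index 6, swap → [30, 25, 70, 78, 57, 68, 27, 14, 28]
sift down from index 1:
  25 vs larger child 78 at index 3, swap → [30, 78, 70, 25, 57, 68, 27, 14, 28]
  25 vs larger child 28 at index 8, swap → [30, 78, 70, 28, 57, 68, 27, 14, 25]
sift down from index 0:
  30 vs larger child 78 at index 1, swap → [78, 30, 70, 28, 57, 68, 27, 14, 25]
  30 vs larger child 57 at index 4, swap → [78, 57, 70, 28, 30, 68, 27, 14, 25]

[78, 57, 70, 28, 30, 68, 27, 14, 25]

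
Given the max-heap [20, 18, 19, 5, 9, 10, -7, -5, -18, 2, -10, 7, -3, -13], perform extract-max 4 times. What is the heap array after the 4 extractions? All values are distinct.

extract-max #1 returns 20:
  remove root 20; move last element -13 to root → [-13, 18, 19, 5, 9, 10, -7, -5, -18, 2, -10, 7, -3]
  -13 vs larger child 19 at index 2, swap → [19, 18, -13, 5, 9, 10, -7, -5, -18, 2, -10, 7, -3]
  -13 vs larger child 10 at index 5, swap → [19, 18, 10, 5, 9, -13, -7, -5, -18, 2, -10, 7, -3]
  -13 vs larger child 7 at index 11, swap → [19, 18, 10, 5, 9, 7, -7, -5, -18, 2, -10, -13, -3]
extract-max #2 returns 19:
  remove root 19; move last element -3 to root → [-3, 18, 10, 5, 9, 7, -7, -5, -18, 2, -10, -13]
  -3 vs larger child 18 at index 1, swap → [18, -3, 10, 5, 9, 7, -7, -5, -18, 2, -10, -13]
  -3 vs larger child 9 at index 4, swap → [18, 9, 10, 5, -3, 7, -7, -5, -18, 2, -10, -13]
  -3 vs larger child 2 at index 9, swap → [18, 9, 10, 5, 2, 7, -7, -5, -18, -3, -10, -13]
extract-max #3 returns 18:
  remove root 18; move last element -13 to root → [-13, 9, 10, 5, 2, 7, -7, -5, -18, -3, -10]
  -13 vs larger child 10 at index 2, swap → [10, 9, -13, 5, 2, 7, -7, -5, -18, -3, -10]
  -13 vs larger child 7 at index 5, swap → [10, 9, 7, 5, 2, -13, -7, -5, -18, -3, -10]
extract-max #4 returns 10:
  remove root 10; move last element -10 to root → [-10, 9, 7, 5, 2, -13, -7, -5, -18, -3]
  -10 vs larger child 9 at index 1, swap → [9, -10, 7, 5, 2, -13, -7, -5, -18, -3]
  -10 vs larger child 5 at index 3, swap → [9, 5, 7, -10, 2, -13, -7, -5, -18, -3]
  -10 vs larger child -5 at index 7, swap → [9, 5, 7, -5, 2, -13, -7, -10, -18, -3]

[9, 5, 7, -5, 2, -13, -7, -10, -18, -3]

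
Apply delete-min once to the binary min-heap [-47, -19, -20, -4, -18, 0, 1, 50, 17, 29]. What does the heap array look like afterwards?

remove root -47; move last element 29 to root → [29, -19, -20, -4, -18, 0, 1, 50, 17]
29 vs smaller child -20 at index 2, swap → [-20, -19, 29, -4, -18, 0, 1, 50, 17]
29 vs smaller child 0 at index 5, swap → [-20, -19, 0, -4, -18, 29, 1, 50, 17]

[-20, -19, 0, -4, -18, 29, 1, 50, 17]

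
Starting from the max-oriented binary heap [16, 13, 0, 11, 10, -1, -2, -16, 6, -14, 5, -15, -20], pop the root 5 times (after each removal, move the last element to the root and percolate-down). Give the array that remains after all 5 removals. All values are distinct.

[5, -14, 0, -15, -20, -1, -2, -16]

extract-max #1 returns 16:
  remove root 16; move last element -20 to root → [-20, 13, 0, 11, 10, -1, -2, -16, 6, -14, 5, -15]
  -20 vs larger child 13 at index 1, swap → [13, -20, 0, 11, 10, -1, -2, -16, 6, -14, 5, -15]
  -20 vs larger child 11 at index 3, swap → [13, 11, 0, -20, 10, -1, -2, -16, 6, -14, 5, -15]
  -20 vs larger child 6 at index 8, swap → [13, 11, 0, 6, 10, -1, -2, -16, -20, -14, 5, -15]
extract-max #2 returns 13:
  remove root 13; move last element -15 to root → [-15, 11, 0, 6, 10, -1, -2, -16, -20, -14, 5]
  -15 vs larger child 11 at index 1, swap → [11, -15, 0, 6, 10, -1, -2, -16, -20, -14, 5]
  -15 vs larger child 10 at index 4, swap → [11, 10, 0, 6, -15, -1, -2, -16, -20, -14, 5]
  -15 vs larger child 5 at index 10, swap → [11, 10, 0, 6, 5, -1, -2, -16, -20, -14, -15]
extract-max #3 returns 11:
  remove root 11; move last element -15 to root → [-15, 10, 0, 6, 5, -1, -2, -16, -20, -14]
  -15 vs larger child 10 at index 1, swap → [10, -15, 0, 6, 5, -1, -2, -16, -20, -14]
  -15 vs larger child 6 at index 3, swap → [10, 6, 0, -15, 5, -1, -2, -16, -20, -14]
extract-max #4 returns 10:
  remove root 10; move last element -14 to root → [-14, 6, 0, -15, 5, -1, -2, -16, -20]
  -14 vs larger child 6 at index 1, swap → [6, -14, 0, -15, 5, -1, -2, -16, -20]
  -14 vs larger child 5 at index 4, swap → [6, 5, 0, -15, -14, -1, -2, -16, -20]
extract-max #5 returns 6:
  remove root 6; move last element -20 to root → [-20, 5, 0, -15, -14, -1, -2, -16]
  -20 vs larger child 5 at index 1, swap → [5, -20, 0, -15, -14, -1, -2, -16]
  -20 vs larger child -14 at index 4, swap → [5, -14, 0, -15, -20, -1, -2, -16]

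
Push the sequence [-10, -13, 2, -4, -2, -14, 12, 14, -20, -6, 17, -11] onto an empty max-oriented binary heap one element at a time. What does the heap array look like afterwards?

[17, 14, 2, -2, 12, -11, -10, -13, -20, -6, -4, -14]

Insert -10:
  append -10 at index 0 → [-10] (no swap needed)
Insert -13:
  append -13 at index 1 → [-10, -13] (no swap needed)
Insert 2:
  append 2 at index 2 → [-10, -13, 2]
  2 > parent -10 at index 0, swap → [2, -13, -10]
Insert -4:
  append -4 at index 3 → [2, -13, -10, -4]
  -4 > parent -13 at index 1, swap → [2, -4, -10, -13]
Insert -2:
  append -2 at index 4 → [2, -4, -10, -13, -2]
  -2 > parent -4 at index 1, swap → [2, -2, -10, -13, -4]
Insert -14:
  append -14 at index 5 → [2, -2, -10, -13, -4, -14] (no swap needed)
Insert 12:
  append 12 at index 6 → [2, -2, -10, -13, -4, -14, 12]
  12 > parent -10 at index 2, swap → [2, -2, 12, -13, -4, -14, -10]
  12 > parent 2 at index 0, swap → [12, -2, 2, -13, -4, -14, -10]
Insert 14:
  append 14 at index 7 → [12, -2, 2, -13, -4, -14, -10, 14]
  14 > parent -13 at index 3, swap → [12, -2, 2, 14, -4, -14, -10, -13]
  14 > parent -2 at index 1, swap → [12, 14, 2, -2, -4, -14, -10, -13]
  14 > parent 12 at index 0, swap → [14, 12, 2, -2, -4, -14, -10, -13]
Insert -20:
  append -20 at index 8 → [14, 12, 2, -2, -4, -14, -10, -13, -20] (no swap needed)
Insert -6:
  append -6 at index 9 → [14, 12, 2, -2, -4, -14, -10, -13, -20, -6] (no swap needed)
Insert 17:
  append 17 at index 10 → [14, 12, 2, -2, -4, -14, -10, -13, -20, -6, 17]
  17 > parent -4 at index 4, swap → [14, 12, 2, -2, 17, -14, -10, -13, -20, -6, -4]
  17 > parent 12 at index 1, swap → [14, 17, 2, -2, 12, -14, -10, -13, -20, -6, -4]
  17 > parent 14 at index 0, swap → [17, 14, 2, -2, 12, -14, -10, -13, -20, -6, -4]
Insert -11:
  append -11 at index 11 → [17, 14, 2, -2, 12, -14, -10, -13, -20, -6, -4, -11]
  -11 > parent -14 at index 5, swap → [17, 14, 2, -2, 12, -11, -10, -13, -20, -6, -4, -14]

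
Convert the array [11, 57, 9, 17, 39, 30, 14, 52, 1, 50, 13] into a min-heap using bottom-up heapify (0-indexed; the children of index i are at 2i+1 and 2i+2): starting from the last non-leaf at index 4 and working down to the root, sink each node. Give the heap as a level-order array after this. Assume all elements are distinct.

sift down from index 4:
  39 vs smaller child 13 at index 10, swap → [11, 57, 9, 17, 13, 30, 14, 52, 1, 50, 39]
sift down from index 3:
  17 vs smaller child 1 at index 8, swap → [11, 57, 9, 1, 13, 30, 14, 52, 17, 50, 39]
sift down from index 2: already satisfies heap property
sift down from index 1:
  57 vs smaller child 1 at index 3, swap → [11, 1, 9, 57, 13, 30, 14, 52, 17, 50, 39]
  57 vs smaller child 17 at index 8, swap → [11, 1, 9, 17, 13, 30, 14, 52, 57, 50, 39]
sift down from index 0:
  11 vs smaller child 1 at index 1, swap → [1, 11, 9, 17, 13, 30, 14, 52, 57, 50, 39]

[1, 11, 9, 17, 13, 30, 14, 52, 57, 50, 39]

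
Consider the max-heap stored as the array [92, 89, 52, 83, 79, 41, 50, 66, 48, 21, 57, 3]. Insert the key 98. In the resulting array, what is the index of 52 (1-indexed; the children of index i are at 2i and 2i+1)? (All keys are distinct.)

6

append 98 at index 13 → [92, 89, 52, 83, 79, 41, 50, 66, 48, 21, 57, 3, 98]
98 > parent 41 at index 6, swap → [92, 89, 52, 83, 79, 98, 50, 66, 48, 21, 57, 3, 41]
98 > parent 52 at index 3, swap → [92, 89, 98, 83, 79, 52, 50, 66, 48, 21, 57, 3, 41]
98 > parent 92 at index 1, swap → [98, 89, 92, 83, 79, 52, 50, 66, 48, 21, 57, 3, 41]
resulting array: [98, 89, 92, 83, 79, 52, 50, 66, 48, 21, 57, 3, 41]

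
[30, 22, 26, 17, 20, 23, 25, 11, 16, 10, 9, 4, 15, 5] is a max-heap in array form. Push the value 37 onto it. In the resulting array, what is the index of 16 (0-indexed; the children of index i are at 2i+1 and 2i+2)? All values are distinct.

8

append 37 at index 14 → [30, 22, 26, 17, 20, 23, 25, 11, 16, 10, 9, 4, 15, 5, 37]
37 > parent 25 at index 6, swap → [30, 22, 26, 17, 20, 23, 37, 11, 16, 10, 9, 4, 15, 5, 25]
37 > parent 26 at index 2, swap → [30, 22, 37, 17, 20, 23, 26, 11, 16, 10, 9, 4, 15, 5, 25]
37 > parent 30 at index 0, swap → [37, 22, 30, 17, 20, 23, 26, 11, 16, 10, 9, 4, 15, 5, 25]
resulting array: [37, 22, 30, 17, 20, 23, 26, 11, 16, 10, 9, 4, 15, 5, 25]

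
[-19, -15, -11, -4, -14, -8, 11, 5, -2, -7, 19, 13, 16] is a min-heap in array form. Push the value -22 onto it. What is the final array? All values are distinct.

append -22 at index 13 → [-19, -15, -11, -4, -14, -8, 11, 5, -2, -7, 19, 13, 16, -22]
-22 < parent 11 at index 6, swap → [-19, -15, -11, -4, -14, -8, -22, 5, -2, -7, 19, 13, 16, 11]
-22 < parent -11 at index 2, swap → [-19, -15, -22, -4, -14, -8, -11, 5, -2, -7, 19, 13, 16, 11]
-22 < parent -19 at index 0, swap → [-22, -15, -19, -4, -14, -8, -11, 5, -2, -7, 19, 13, 16, 11]

[-22, -15, -19, -4, -14, -8, -11, 5, -2, -7, 19, 13, 16, 11]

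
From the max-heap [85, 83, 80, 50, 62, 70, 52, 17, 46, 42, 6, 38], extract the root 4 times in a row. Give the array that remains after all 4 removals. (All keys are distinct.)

[62, 50, 52, 46, 42, 6, 38, 17]

extract-max #1 returns 85:
  remove root 85; move last element 38 to root → [38, 83, 80, 50, 62, 70, 52, 17, 46, 42, 6]
  38 vs larger child 83 at index 1, swap → [83, 38, 80, 50, 62, 70, 52, 17, 46, 42, 6]
  38 vs larger child 62 at index 4, swap → [83, 62, 80, 50, 38, 70, 52, 17, 46, 42, 6]
  38 vs larger child 42 at index 9, swap → [83, 62, 80, 50, 42, 70, 52, 17, 46, 38, 6]
extract-max #2 returns 83:
  remove root 83; move last element 6 to root → [6, 62, 80, 50, 42, 70, 52, 17, 46, 38]
  6 vs larger child 80 at index 2, swap → [80, 62, 6, 50, 42, 70, 52, 17, 46, 38]
  6 vs larger child 70 at index 5, swap → [80, 62, 70, 50, 42, 6, 52, 17, 46, 38]
extract-max #3 returns 80:
  remove root 80; move last element 38 to root → [38, 62, 70, 50, 42, 6, 52, 17, 46]
  38 vs larger child 70 at index 2, swap → [70, 62, 38, 50, 42, 6, 52, 17, 46]
  38 vs larger child 52 at index 6, swap → [70, 62, 52, 50, 42, 6, 38, 17, 46]
extract-max #4 returns 70:
  remove root 70; move last element 46 to root → [46, 62, 52, 50, 42, 6, 38, 17]
  46 vs larger child 62 at index 1, swap → [62, 46, 52, 50, 42, 6, 38, 17]
  46 vs larger child 50 at index 3, swap → [62, 50, 52, 46, 42, 6, 38, 17]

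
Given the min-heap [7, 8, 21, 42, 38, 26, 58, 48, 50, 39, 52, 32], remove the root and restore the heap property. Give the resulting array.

[8, 32, 21, 42, 38, 26, 58, 48, 50, 39, 52]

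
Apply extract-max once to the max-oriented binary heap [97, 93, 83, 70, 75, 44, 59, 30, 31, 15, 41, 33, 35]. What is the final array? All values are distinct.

remove root 97; move last element 35 to root → [35, 93, 83, 70, 75, 44, 59, 30, 31, 15, 41, 33]
35 vs larger child 93 at index 1, swap → [93, 35, 83, 70, 75, 44, 59, 30, 31, 15, 41, 33]
35 vs larger child 75 at index 4, swap → [93, 75, 83, 70, 35, 44, 59, 30, 31, 15, 41, 33]
35 vs larger child 41 at index 10, swap → [93, 75, 83, 70, 41, 44, 59, 30, 31, 15, 35, 33]

[93, 75, 83, 70, 41, 44, 59, 30, 31, 15, 35, 33]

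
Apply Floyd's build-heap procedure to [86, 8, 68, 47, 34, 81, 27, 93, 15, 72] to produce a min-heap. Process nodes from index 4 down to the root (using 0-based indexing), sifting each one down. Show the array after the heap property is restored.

[8, 15, 27, 47, 34, 81, 68, 93, 86, 72]

sift down from index 4: already satisfies heap property
sift down from index 3:
  47 vs smaller child 15 at index 8, swap → [86, 8, 68, 15, 34, 81, 27, 93, 47, 72]
sift down from index 2:
  68 vs smaller child 27 at index 6, swap → [86, 8, 27, 15, 34, 81, 68, 93, 47, 72]
sift down from index 1: already satisfies heap property
sift down from index 0:
  86 vs smaller child 8 at index 1, swap → [8, 86, 27, 15, 34, 81, 68, 93, 47, 72]
  86 vs smaller child 15 at index 3, swap → [8, 15, 27, 86, 34, 81, 68, 93, 47, 72]
  86 vs smaller child 47 at index 8, swap → [8, 15, 27, 47, 34, 81, 68, 93, 86, 72]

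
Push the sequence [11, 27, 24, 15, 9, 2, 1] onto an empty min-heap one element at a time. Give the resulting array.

Insert 11:
  append 11 at index 0 → [11] (no swap needed)
Insert 27:
  append 27 at index 1 → [11, 27] (no swap needed)
Insert 24:
  append 24 at index 2 → [11, 27, 24] (no swap needed)
Insert 15:
  append 15 at index 3 → [11, 27, 24, 15]
  15 < parent 27 at index 1, swap → [11, 15, 24, 27]
Insert 9:
  append 9 at index 4 → [11, 15, 24, 27, 9]
  9 < parent 15 at index 1, swap → [11, 9, 24, 27, 15]
  9 < parent 11 at index 0, swap → [9, 11, 24, 27, 15]
Insert 2:
  append 2 at index 5 → [9, 11, 24, 27, 15, 2]
  2 < parent 24 at index 2, swap → [9, 11, 2, 27, 15, 24]
  2 < parent 9 at index 0, swap → [2, 11, 9, 27, 15, 24]
Insert 1:
  append 1 at index 6 → [2, 11, 9, 27, 15, 24, 1]
  1 < parent 9 at index 2, swap → [2, 11, 1, 27, 15, 24, 9]
  1 < parent 2 at index 0, swap → [1, 11, 2, 27, 15, 24, 9]

[1, 11, 2, 27, 15, 24, 9]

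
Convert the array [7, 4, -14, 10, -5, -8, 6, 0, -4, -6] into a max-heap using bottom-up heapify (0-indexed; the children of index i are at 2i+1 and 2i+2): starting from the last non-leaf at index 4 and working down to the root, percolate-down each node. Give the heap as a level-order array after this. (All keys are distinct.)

sift down from index 4: already satisfies heap property
sift down from index 3: already satisfies heap property
sift down from index 2:
  -14 vs larger child 6 at index 6, swap → [7, 4, 6, 10, -5, -8, -14, 0, -4, -6]
sift down from index 1:
  4 vs larger child 10 at index 3, swap → [7, 10, 6, 4, -5, -8, -14, 0, -4, -6]
sift down from index 0:
  7 vs larger child 10 at index 1, swap → [10, 7, 6, 4, -5, -8, -14, 0, -4, -6]

[10, 7, 6, 4, -5, -8, -14, 0, -4, -6]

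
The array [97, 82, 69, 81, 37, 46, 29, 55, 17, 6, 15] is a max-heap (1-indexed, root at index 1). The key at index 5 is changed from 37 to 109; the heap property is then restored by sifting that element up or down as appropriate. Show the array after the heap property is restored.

set index 5 from 37 to 109 → [97, 82, 69, 81, 109, 46, 29, 55, 17, 6, 15]
109 > parent 82 at index 2, swap → [97, 109, 69, 81, 82, 46, 29, 55, 17, 6, 15]
109 > parent 97 at index 1, swap → [109, 97, 69, 81, 82, 46, 29, 55, 17, 6, 15]

[109, 97, 69, 81, 82, 46, 29, 55, 17, 6, 15]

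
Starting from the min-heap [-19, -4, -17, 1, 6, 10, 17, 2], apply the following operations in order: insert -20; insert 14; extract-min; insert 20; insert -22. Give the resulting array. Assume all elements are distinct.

insert -20:
  append -20 at index 8 → [-19, -4, -17, 1, 6, 10, 17, 2, -20]
  -20 < parent 1 at index 3, swap → [-19, -4, -17, -20, 6, 10, 17, 2, 1]
  -20 < parent -4 at index 1, swap → [-19, -20, -17, -4, 6, 10, 17, 2, 1]
  -20 < parent -19 at index 0, swap → [-20, -19, -17, -4, 6, 10, 17, 2, 1]
insert 14:
  append 14 at index 9 → [-20, -19, -17, -4, 6, 10, 17, 2, 1, 14] (no swap needed)
extract-min → returns -20:
  remove root -20; move last element 14 to root → [14, -19, -17, -4, 6, 10, 17, 2, 1]
  14 vs smaller child -19 at index 1, swap → [-19, 14, -17, -4, 6, 10, 17, 2, 1]
  14 vs smaller child -4 at index 3, swap → [-19, -4, -17, 14, 6, 10, 17, 2, 1]
  14 vs smaller child 1 at index 8, swap → [-19, -4, -17, 1, 6, 10, 17, 2, 14]
insert 20:
  append 20 at index 9 → [-19, -4, -17, 1, 6, 10, 17, 2, 14, 20] (no swap needed)
insert -22:
  append -22 at index 10 → [-19, -4, -17, 1, 6, 10, 17, 2, 14, 20, -22]
  -22 < parent 6 at index 4, swap → [-19, -4, -17, 1, -22, 10, 17, 2, 14, 20, 6]
  -22 < parent -4 at index 1, swap → [-19, -22, -17, 1, -4, 10, 17, 2, 14, 20, 6]
  -22 < parent -19 at index 0, swap → [-22, -19, -17, 1, -4, 10, 17, 2, 14, 20, 6]

[-22, -19, -17, 1, -4, 10, 17, 2, 14, 20, 6]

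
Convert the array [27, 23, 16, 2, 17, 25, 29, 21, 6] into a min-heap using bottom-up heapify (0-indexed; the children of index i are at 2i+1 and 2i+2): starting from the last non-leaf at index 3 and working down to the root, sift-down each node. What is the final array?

sift down from index 3: already satisfies heap property
sift down from index 2: already satisfies heap property
sift down from index 1:
  23 vs smaller child 2 at index 3, swap → [27, 2, 16, 23, 17, 25, 29, 21, 6]
  23 vs smaller child 6 at index 8, swap → [27, 2, 16, 6, 17, 25, 29, 21, 23]
sift down from index 0:
  27 vs smaller child 2 at index 1, swap → [2, 27, 16, 6, 17, 25, 29, 21, 23]
  27 vs smaller child 6 at index 3, swap → [2, 6, 16, 27, 17, 25, 29, 21, 23]
  27 vs smaller child 21 at index 7, swap → [2, 6, 16, 21, 17, 25, 29, 27, 23]

[2, 6, 16, 21, 17, 25, 29, 27, 23]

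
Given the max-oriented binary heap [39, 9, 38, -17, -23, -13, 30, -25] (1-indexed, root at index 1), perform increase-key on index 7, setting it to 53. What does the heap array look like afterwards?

[53, 9, 39, -17, -23, -13, 38, -25]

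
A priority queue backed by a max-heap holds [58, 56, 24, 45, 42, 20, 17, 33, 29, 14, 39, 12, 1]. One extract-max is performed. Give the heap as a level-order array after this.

remove root 58; move last element 1 to root → [1, 56, 24, 45, 42, 20, 17, 33, 29, 14, 39, 12]
1 vs larger child 56 at index 1, swap → [56, 1, 24, 45, 42, 20, 17, 33, 29, 14, 39, 12]
1 vs larger child 45 at index 3, swap → [56, 45, 24, 1, 42, 20, 17, 33, 29, 14, 39, 12]
1 vs larger child 33 at index 7, swap → [56, 45, 24, 33, 42, 20, 17, 1, 29, 14, 39, 12]

[56, 45, 24, 33, 42, 20, 17, 1, 29, 14, 39, 12]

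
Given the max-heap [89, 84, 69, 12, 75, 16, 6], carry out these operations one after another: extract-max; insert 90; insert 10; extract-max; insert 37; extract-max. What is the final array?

[75, 37, 69, 12, 6, 16, 10]

extract-max → returns 89:
  remove root 89; move last element 6 to root → [6, 84, 69, 12, 75, 16]
  6 vs larger child 84 at index 1, swap → [84, 6, 69, 12, 75, 16]
  6 vs larger child 75 at index 4, swap → [84, 75, 69, 12, 6, 16]
insert 90:
  append 90 at index 6 → [84, 75, 69, 12, 6, 16, 90]
  90 > parent 69 at index 2, swap → [84, 75, 90, 12, 6, 16, 69]
  90 > parent 84 at index 0, swap → [90, 75, 84, 12, 6, 16, 69]
insert 10:
  append 10 at index 7 → [90, 75, 84, 12, 6, 16, 69, 10] (no swap needed)
extract-max → returns 90:
  remove root 90; move last element 10 to root → [10, 75, 84, 12, 6, 16, 69]
  10 vs larger child 84 at index 2, swap → [84, 75, 10, 12, 6, 16, 69]
  10 vs larger child 69 at index 6, swap → [84, 75, 69, 12, 6, 16, 10]
insert 37:
  append 37 at index 7 → [84, 75, 69, 12, 6, 16, 10, 37]
  37 > parent 12 at index 3, swap → [84, 75, 69, 37, 6, 16, 10, 12]
extract-max → returns 84:
  remove root 84; move last element 12 to root → [12, 75, 69, 37, 6, 16, 10]
  12 vs larger child 75 at index 1, swap → [75, 12, 69, 37, 6, 16, 10]
  12 vs larger child 37 at index 3, swap → [75, 37, 69, 12, 6, 16, 10]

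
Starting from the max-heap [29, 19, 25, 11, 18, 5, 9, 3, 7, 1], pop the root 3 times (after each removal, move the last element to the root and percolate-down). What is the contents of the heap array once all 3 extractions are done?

[18, 11, 9, 3, 7, 5, 1]

extract-max #1 returns 29:
  remove root 29; move last element 1 to root → [1, 19, 25, 11, 18, 5, 9, 3, 7]
  1 vs larger child 25 at index 2, swap → [25, 19, 1, 11, 18, 5, 9, 3, 7]
  1 vs larger child 9 at index 6, swap → [25, 19, 9, 11, 18, 5, 1, 3, 7]
extract-max #2 returns 25:
  remove root 25; move last element 7 to root → [7, 19, 9, 11, 18, 5, 1, 3]
  7 vs larger child 19 at index 1, swap → [19, 7, 9, 11, 18, 5, 1, 3]
  7 vs larger child 18 at index 4, swap → [19, 18, 9, 11, 7, 5, 1, 3]
extract-max #3 returns 19:
  remove root 19; move last element 3 to root → [3, 18, 9, 11, 7, 5, 1]
  3 vs larger child 18 at index 1, swap → [18, 3, 9, 11, 7, 5, 1]
  3 vs larger child 11 at index 3, swap → [18, 11, 9, 3, 7, 5, 1]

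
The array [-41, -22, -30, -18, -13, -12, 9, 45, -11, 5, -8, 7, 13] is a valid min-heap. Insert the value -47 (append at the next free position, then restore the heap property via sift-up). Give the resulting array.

append -47 at index 13 → [-41, -22, -30, -18, -13, -12, 9, 45, -11, 5, -8, 7, 13, -47]
-47 < parent 9 at index 6, swap → [-41, -22, -30, -18, -13, -12, -47, 45, -11, 5, -8, 7, 13, 9]
-47 < parent -30 at index 2, swap → [-41, -22, -47, -18, -13, -12, -30, 45, -11, 5, -8, 7, 13, 9]
-47 < parent -41 at index 0, swap → [-47, -22, -41, -18, -13, -12, -30, 45, -11, 5, -8, 7, 13, 9]

[-47, -22, -41, -18, -13, -12, -30, 45, -11, 5, -8, 7, 13, 9]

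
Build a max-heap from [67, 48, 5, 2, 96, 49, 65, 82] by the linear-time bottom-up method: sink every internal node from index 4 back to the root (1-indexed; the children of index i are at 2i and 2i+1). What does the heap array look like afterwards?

[96, 82, 65, 67, 48, 49, 5, 2]

sift down from index 4:
  2 vs only child 82 at index 8, swap → [67, 48, 5, 82, 96, 49, 65, 2]
sift down from index 3:
  5 vs larger child 65 at index 7, swap → [67, 48, 65, 82, 96, 49, 5, 2]
sift down from index 2:
  48 vs larger child 96 at index 5, swap → [67, 96, 65, 82, 48, 49, 5, 2]
sift down from index 1:
  67 vs larger child 96 at index 2, swap → [96, 67, 65, 82, 48, 49, 5, 2]
  67 vs larger child 82 at index 4, swap → [96, 82, 65, 67, 48, 49, 5, 2]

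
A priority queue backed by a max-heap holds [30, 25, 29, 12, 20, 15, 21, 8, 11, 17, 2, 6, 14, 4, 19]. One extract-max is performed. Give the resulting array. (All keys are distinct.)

[29, 25, 21, 12, 20, 15, 19, 8, 11, 17, 2, 6, 14, 4]

remove root 30; move last element 19 to root → [19, 25, 29, 12, 20, 15, 21, 8, 11, 17, 2, 6, 14, 4]
19 vs larger child 29 at index 2, swap → [29, 25, 19, 12, 20, 15, 21, 8, 11, 17, 2, 6, 14, 4]
19 vs larger child 21 at index 6, swap → [29, 25, 21, 12, 20, 15, 19, 8, 11, 17, 2, 6, 14, 4]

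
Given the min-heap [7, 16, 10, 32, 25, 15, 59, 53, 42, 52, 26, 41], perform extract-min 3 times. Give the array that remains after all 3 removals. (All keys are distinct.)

extract-min #1 returns 7:
  remove root 7; move last element 41 to root → [41, 16, 10, 32, 25, 15, 59, 53, 42, 52, 26]
  41 vs smaller child 10 at index 2, swap → [10, 16, 41, 32, 25, 15, 59, 53, 42, 52, 26]
  41 vs smaller child 15 at index 5, swap → [10, 16, 15, 32, 25, 41, 59, 53, 42, 52, 26]
extract-min #2 returns 10:
  remove root 10; move last element 26 to root → [26, 16, 15, 32, 25, 41, 59, 53, 42, 52]
  26 vs smaller child 15 at index 2, swap → [15, 16, 26, 32, 25, 41, 59, 53, 42, 52]
extract-min #3 returns 15:
  remove root 15; move last element 52 to root → [52, 16, 26, 32, 25, 41, 59, 53, 42]
  52 vs smaller child 16 at index 1, swap → [16, 52, 26, 32, 25, 41, 59, 53, 42]
  52 vs smaller child 25 at index 4, swap → [16, 25, 26, 32, 52, 41, 59, 53, 42]

[16, 25, 26, 32, 52, 41, 59, 53, 42]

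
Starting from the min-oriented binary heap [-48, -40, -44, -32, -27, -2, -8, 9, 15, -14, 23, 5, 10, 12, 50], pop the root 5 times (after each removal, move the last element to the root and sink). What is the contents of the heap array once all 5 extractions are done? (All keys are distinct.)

extract-min #1 returns -48:
  remove root -48; move last element 50 to root → [50, -40, -44, -32, -27, -2, -8, 9, 15, -14, 23, 5, 10, 12]
  50 vs smaller child -44 at index 2, swap → [-44, -40, 50, -32, -27, -2, -8, 9, 15, -14, 23, 5, 10, 12]
  50 vs smaller child -8 at index 6, swap → [-44, -40, -8, -32, -27, -2, 50, 9, 15, -14, 23, 5, 10, 12]
  50 vs only child 12 at index 13, swap → [-44, -40, -8, -32, -27, -2, 12, 9, 15, -14, 23, 5, 10, 50]
extract-min #2 returns -44:
  remove root -44; move last element 50 to root → [50, -40, -8, -32, -27, -2, 12, 9, 15, -14, 23, 5, 10]
  50 vs smaller child -40 at index 1, swap → [-40, 50, -8, -32, -27, -2, 12, 9, 15, -14, 23, 5, 10]
  50 vs smaller child -32 at index 3, swap → [-40, -32, -8, 50, -27, -2, 12, 9, 15, -14, 23, 5, 10]
  50 vs smaller child 9 at index 7, swap → [-40, -32, -8, 9, -27, -2, 12, 50, 15, -14, 23, 5, 10]
extract-min #3 returns -40:
  remove root -40; move last element 10 to root → [10, -32, -8, 9, -27, -2, 12, 50, 15, -14, 23, 5]
  10 vs smaller child -32 at index 1, swap → [-32, 10, -8, 9, -27, -2, 12, 50, 15, -14, 23, 5]
  10 vs smaller child -27 at index 4, swap → [-32, -27, -8, 9, 10, -2, 12, 50, 15, -14, 23, 5]
  10 vs smaller child -14 at index 9, swap → [-32, -27, -8, 9, -14, -2, 12, 50, 15, 10, 23, 5]
extract-min #4 returns -32:
  remove root -32; move last element 5 to root → [5, -27, -8, 9, -14, -2, 12, 50, 15, 10, 23]
  5 vs smaller child -27 at index 1, swap → [-27, 5, -8, 9, -14, -2, 12, 50, 15, 10, 23]
  5 vs smaller child -14 at index 4, swap → [-27, -14, -8, 9, 5, -2, 12, 50, 15, 10, 23]
extract-min #5 returns -27:
  remove root -27; move last element 23 to root → [23, -14, -8, 9, 5, -2, 12, 50, 15, 10]
  23 vs smaller child -14 at index 1, swap → [-14, 23, -8, 9, 5, -2, 12, 50, 15, 10]
  23 vs smaller child 5 at index 4, swap → [-14, 5, -8, 9, 23, -2, 12, 50, 15, 10]
  23 vs only child 10 at index 9, swap → [-14, 5, -8, 9, 10, -2, 12, 50, 15, 23]

[-14, 5, -8, 9, 10, -2, 12, 50, 15, 23]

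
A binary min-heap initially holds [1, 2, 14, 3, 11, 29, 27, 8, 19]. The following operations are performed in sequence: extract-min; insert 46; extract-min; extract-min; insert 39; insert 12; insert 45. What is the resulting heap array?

extract-min → returns 1:
  remove root 1; move last element 19 to root → [19, 2, 14, 3, 11, 29, 27, 8]
  19 vs smaller child 2 at index 1, swap → [2, 19, 14, 3, 11, 29, 27, 8]
  19 vs smaller child 3 at index 3, swap → [2, 3, 14, 19, 11, 29, 27, 8]
  19 vs only child 8 at index 7, swap → [2, 3, 14, 8, 11, 29, 27, 19]
insert 46:
  append 46 at index 8 → [2, 3, 14, 8, 11, 29, 27, 19, 46] (no swap needed)
extract-min → returns 2:
  remove root 2; move last element 46 to root → [46, 3, 14, 8, 11, 29, 27, 19]
  46 vs smaller child 3 at index 1, swap → [3, 46, 14, 8, 11, 29, 27, 19]
  46 vs smaller child 8 at index 3, swap → [3, 8, 14, 46, 11, 29, 27, 19]
  46 vs only child 19 at index 7, swap → [3, 8, 14, 19, 11, 29, 27, 46]
extract-min → returns 3:
  remove root 3; move last element 46 to root → [46, 8, 14, 19, 11, 29, 27]
  46 vs smaller child 8 at index 1, swap → [8, 46, 14, 19, 11, 29, 27]
  46 vs smaller child 11 at index 4, swap → [8, 11, 14, 19, 46, 29, 27]
insert 39:
  append 39 at index 7 → [8, 11, 14, 19, 46, 29, 27, 39] (no swap needed)
insert 12:
  append 12 at index 8 → [8, 11, 14, 19, 46, 29, 27, 39, 12]
  12 < parent 19 at index 3, swap → [8, 11, 14, 12, 46, 29, 27, 39, 19]
insert 45:
  append 45 at index 9 → [8, 11, 14, 12, 46, 29, 27, 39, 19, 45]
  45 < parent 46 at index 4, swap → [8, 11, 14, 12, 45, 29, 27, 39, 19, 46]

[8, 11, 14, 12, 45, 29, 27, 39, 19, 46]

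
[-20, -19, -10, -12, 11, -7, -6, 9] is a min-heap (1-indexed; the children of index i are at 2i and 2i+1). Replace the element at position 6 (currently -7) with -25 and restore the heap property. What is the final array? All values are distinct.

[-25, -19, -20, -12, 11, -10, -6, 9]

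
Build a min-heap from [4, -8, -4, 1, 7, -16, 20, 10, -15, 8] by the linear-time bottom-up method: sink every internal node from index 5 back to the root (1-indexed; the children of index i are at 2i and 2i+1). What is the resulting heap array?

sift down from index 5: already satisfies heap property
sift down from index 4:
  1 vs smaller child -15 at index 9, swap → [4, -8, -4, -15, 7, -16, 20, 10, 1, 8]
sift down from index 3:
  -4 vs smaller child -16 at index 6, swap → [4, -8, -16, -15, 7, -4, 20, 10, 1, 8]
sift down from index 2:
  -8 vs smaller child -15 at index 4, swap → [4, -15, -16, -8, 7, -4, 20, 10, 1, 8]
sift down from index 1:
  4 vs smaller child -16 at index 3, swap → [-16, -15, 4, -8, 7, -4, 20, 10, 1, 8]
  4 vs smaller child -4 at index 6, swap → [-16, -15, -4, -8, 7, 4, 20, 10, 1, 8]

[-16, -15, -4, -8, 7, 4, 20, 10, 1, 8]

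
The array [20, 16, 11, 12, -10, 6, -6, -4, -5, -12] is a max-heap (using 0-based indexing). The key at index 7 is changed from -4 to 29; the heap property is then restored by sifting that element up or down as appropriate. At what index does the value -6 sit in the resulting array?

6

set index 7 from -4 to 29 → [20, 16, 11, 12, -10, 6, -6, 29, -5, -12]
29 > parent 12 at index 3, swap → [20, 16, 11, 29, -10, 6, -6, 12, -5, -12]
29 > parent 16 at index 1, swap → [20, 29, 11, 16, -10, 6, -6, 12, -5, -12]
29 > parent 20 at index 0, swap → [29, 20, 11, 16, -10, 6, -6, 12, -5, -12]
resulting array: [29, 20, 11, 16, -10, 6, -6, 12, -5, -12]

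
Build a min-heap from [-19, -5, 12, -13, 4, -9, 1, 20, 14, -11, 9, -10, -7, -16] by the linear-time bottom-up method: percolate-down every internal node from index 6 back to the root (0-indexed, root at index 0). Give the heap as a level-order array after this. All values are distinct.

[-19, -13, -16, -5, -11, -10, 1, 20, 14, 4, 9, -9, -7, 12]

sift down from index 6:
  1 vs only child -16 at index 13, swap → [-19, -5, 12, -13, 4, -9, -16, 20, 14, -11, 9, -10, -7, 1]
sift down from index 5:
  -9 vs smaller child -10 at index 11, swap → [-19, -5, 12, -13, 4, -10, -16, 20, 14, -11, 9, -9, -7, 1]
sift down from index 4:
  4 vs smaller child -11 at index 9, swap → [-19, -5, 12, -13, -11, -10, -16, 20, 14, 4, 9, -9, -7, 1]
sift down from index 3: already satisfies heap property
sift down from index 2:
  12 vs smaller child -16 at index 6, swap → [-19, -5, -16, -13, -11, -10, 12, 20, 14, 4, 9, -9, -7, 1]
  12 vs only child 1 at index 13, swap → [-19, -5, -16, -13, -11, -10, 1, 20, 14, 4, 9, -9, -7, 12]
sift down from index 1:
  -5 vs smaller child -13 at index 3, swap → [-19, -13, -16, -5, -11, -10, 1, 20, 14, 4, 9, -9, -7, 12]
sift down from index 0: already satisfies heap property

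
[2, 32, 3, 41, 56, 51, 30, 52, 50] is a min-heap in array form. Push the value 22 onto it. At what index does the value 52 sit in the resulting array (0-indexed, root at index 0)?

append 22 at index 9 → [2, 32, 3, 41, 56, 51, 30, 52, 50, 22]
22 < parent 56 at index 4, swap → [2, 32, 3, 41, 22, 51, 30, 52, 50, 56]
22 < parent 32 at index 1, swap → [2, 22, 3, 41, 32, 51, 30, 52, 50, 56]
resulting array: [2, 22, 3, 41, 32, 51, 30, 52, 50, 56]

7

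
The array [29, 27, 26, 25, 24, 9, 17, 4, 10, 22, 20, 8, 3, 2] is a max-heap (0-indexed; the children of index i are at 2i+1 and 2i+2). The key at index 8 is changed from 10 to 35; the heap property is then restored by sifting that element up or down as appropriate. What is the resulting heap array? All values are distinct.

set index 8 from 10 to 35 → [29, 27, 26, 25, 24, 9, 17, 4, 35, 22, 20, 8, 3, 2]
35 > parent 25 at index 3, swap → [29, 27, 26, 35, 24, 9, 17, 4, 25, 22, 20, 8, 3, 2]
35 > parent 27 at index 1, swap → [29, 35, 26, 27, 24, 9, 17, 4, 25, 22, 20, 8, 3, 2]
35 > parent 29 at index 0, swap → [35, 29, 26, 27, 24, 9, 17, 4, 25, 22, 20, 8, 3, 2]

[35, 29, 26, 27, 24, 9, 17, 4, 25, 22, 20, 8, 3, 2]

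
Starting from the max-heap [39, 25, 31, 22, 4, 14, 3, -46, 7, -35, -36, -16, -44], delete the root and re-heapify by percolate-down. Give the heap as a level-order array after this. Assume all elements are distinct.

remove root 39; move last element -44 to root → [-44, 25, 31, 22, 4, 14, 3, -46, 7, -35, -36, -16]
-44 vs larger child 31 at index 2, swap → [31, 25, -44, 22, 4, 14, 3, -46, 7, -35, -36, -16]
-44 vs larger child 14 at index 5, swap → [31, 25, 14, 22, 4, -44, 3, -46, 7, -35, -36, -16]
-44 vs only child -16 at index 11, swap → [31, 25, 14, 22, 4, -16, 3, -46, 7, -35, -36, -44]

[31, 25, 14, 22, 4, -16, 3, -46, 7, -35, -36, -44]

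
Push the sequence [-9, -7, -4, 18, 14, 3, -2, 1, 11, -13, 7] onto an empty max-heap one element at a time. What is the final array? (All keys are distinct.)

[18, 14, 3, 11, 7, -7, -2, -9, 1, -13, -4]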